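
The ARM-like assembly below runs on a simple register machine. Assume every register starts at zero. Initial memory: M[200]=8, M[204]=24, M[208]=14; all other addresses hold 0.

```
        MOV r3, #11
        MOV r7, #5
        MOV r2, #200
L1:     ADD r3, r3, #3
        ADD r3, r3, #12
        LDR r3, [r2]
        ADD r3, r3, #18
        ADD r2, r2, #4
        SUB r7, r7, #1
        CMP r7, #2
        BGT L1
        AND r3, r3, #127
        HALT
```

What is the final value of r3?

MOV r3, #11 → r3=11
MOV r7, #5 → r7=5
MOV r2, #200 → r2=200
ADD r3, r3, #3 → r3=11+3=14
ADD r3, r3, #12 → r3=14+12=26
LDR r3, [r2] → r3=M[200]=8
ADD r3, r3, #18 → r3=8+18=26
ADD r2, r2, #4 → r2=200+4=204
SUB r7, r7, #1 → r7=5-1=4
CMP r7, #2  (cmp 4,2)
BGT L1: taken
ADD r3, r3, #3 → r3=26+3=29
ADD r3, r3, #12 → r3=29+12=41
LDR r3, [r2] → r3=M[204]=24
ADD r3, r3, #18 → r3=24+18=42
ADD r2, r2, #4 → r2=204+4=208
SUB r7, r7, #1 → r7=4-1=3
CMP r7, #2  (cmp 3,2)
BGT L1: taken
ADD r3, r3, #3 → r3=42+3=45
ADD r3, r3, #12 → r3=45+12=57
LDR r3, [r2] → r3=M[208]=14
ADD r3, r3, #18 → r3=14+18=32
ADD r2, r2, #4 → r2=208+4=212
SUB r7, r7, #1 → r7=3-1=2
CMP r7, #2  (cmp 2,2)
BGT L1: not taken
AND r3, r3, #127 → r3=32&127=32
halt.

32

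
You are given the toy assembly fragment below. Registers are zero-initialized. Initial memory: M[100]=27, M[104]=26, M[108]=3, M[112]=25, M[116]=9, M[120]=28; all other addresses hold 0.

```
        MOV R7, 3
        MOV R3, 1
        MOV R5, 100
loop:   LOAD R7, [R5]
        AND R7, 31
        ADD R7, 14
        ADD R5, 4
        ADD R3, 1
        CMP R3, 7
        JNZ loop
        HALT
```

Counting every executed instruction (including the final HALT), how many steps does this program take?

46

R7=3
R3=1
R5=100
R7=M[100]=27
R7=27&31=27
R7=27+14=41
R5=100+4=104
R3=1+1=2
CMP R3, 7  (cmp 2,7)
JNZ loop: taken
R7=M[104]=26
R7=26&31=26
R7=26+14=40
R5=104+4=108
R3=2+1=3
CMP R3, 7  (cmp 3,7)
JNZ loop: taken
R7=M[108]=3
R7=3&31=3
R7=3+14=17
R5=108+4=112
R3=3+1=4
CMP R3, 7  (cmp 4,7)
JNZ loop: taken
R7=M[112]=25
R7=25&31=25
R7=25+14=39
R5=112+4=116
R3=4+1=5
CMP R3, 7  (cmp 5,7)
JNZ loop: taken
R7=M[116]=9
R7=9&31=9
R7=9+14=23
R5=116+4=120
R3=5+1=6
CMP R3, 7  (cmp 6,7)
JNZ loop: taken
R7=M[120]=28
R7=28&31=28
R7=28+14=42
R5=120+4=124
R3=6+1=7
CMP R3, 7  (cmp 7,7)
JNZ loop: not taken
halt.
Total executed instructions: 46.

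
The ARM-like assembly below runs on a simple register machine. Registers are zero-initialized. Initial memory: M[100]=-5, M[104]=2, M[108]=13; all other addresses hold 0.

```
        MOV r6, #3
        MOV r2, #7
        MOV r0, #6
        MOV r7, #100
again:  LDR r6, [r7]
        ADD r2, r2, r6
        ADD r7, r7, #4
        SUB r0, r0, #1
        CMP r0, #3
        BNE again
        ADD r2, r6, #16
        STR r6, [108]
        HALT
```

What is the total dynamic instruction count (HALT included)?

after MOV r6, #3: r6=3
after MOV r2, #7: r2=7
after MOV r0, #6: r0=6
after MOV r7, #100: r7=100
after LDR r6, [r7]: r6=M[100]=-5
after ADD r2, r2, r6: r2=7+(-5)=2
after ADD r7, r7, #4: r7=100+4=104
after SUB r0, r0, #1: r0=6-1=5
CMP r0, #3  (cmp 5,3)
BNE again: taken
after LDR r6, [r7]: r6=M[104]=2
after ADD r2, r2, r6: r2=2+2=4
after ADD r7, r7, #4: r7=104+4=108
after SUB r0, r0, #1: r0=5-1=4
CMP r0, #3  (cmp 4,3)
BNE again: taken
after LDR r6, [r7]: r6=M[108]=13
after ADD r2, r2, r6: r2=4+13=17
after ADD r7, r7, #4: r7=108+4=112
after SUB r0, r0, #1: r0=4-1=3
CMP r0, #3  (cmp 3,3)
BNE again: not taken
after ADD r2, r6, #16: r2=13+16=29
STR r6, [108] → M[108]=13
halt.
Total executed instructions: 25.

25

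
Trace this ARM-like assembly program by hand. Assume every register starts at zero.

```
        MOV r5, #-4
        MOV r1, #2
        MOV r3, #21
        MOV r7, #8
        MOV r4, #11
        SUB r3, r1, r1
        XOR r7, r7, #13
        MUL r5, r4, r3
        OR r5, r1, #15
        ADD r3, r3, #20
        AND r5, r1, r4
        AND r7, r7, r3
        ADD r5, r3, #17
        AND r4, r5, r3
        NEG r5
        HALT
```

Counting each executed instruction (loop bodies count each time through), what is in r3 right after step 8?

MOV r5, #-4 → r5=-4
MOV r1, #2 → r1=2
MOV r3, #21 → r3=21
MOV r7, #8 → r7=8
MOV r4, #11 → r4=11
SUB r3, r1, r1 → r3=2-2=0
XOR r7, r7, #13 → r7=8^13=5
MUL r5, r4, r3 → r5=11*0=0
After step 8: r3 = 0.

0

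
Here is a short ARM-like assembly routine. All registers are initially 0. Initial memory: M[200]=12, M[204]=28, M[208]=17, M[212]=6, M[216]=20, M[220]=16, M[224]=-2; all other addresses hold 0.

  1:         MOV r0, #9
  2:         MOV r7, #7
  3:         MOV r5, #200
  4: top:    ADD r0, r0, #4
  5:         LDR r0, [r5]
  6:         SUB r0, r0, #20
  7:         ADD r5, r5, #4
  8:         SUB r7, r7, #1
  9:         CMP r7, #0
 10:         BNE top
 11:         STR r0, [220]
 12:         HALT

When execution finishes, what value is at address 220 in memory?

-22

r0=9
r7=7
r5=200
r0=9+4=13
r0=M[200]=12
r0=12-20=-8
r5=200+4=204
r7=7-1=6
CMP r7, #0  (cmp 6,0)
BNE top: taken
r0=(-8)+4=-4
r0=M[204]=28
r0=28-20=8
r5=204+4=208
r7=6-1=5
CMP r7, #0  (cmp 5,0)
BNE top: taken
r0=8+4=12
r0=M[208]=17
r0=17-20=-3
r5=208+4=212
r7=5-1=4
CMP r7, #0  (cmp 4,0)
BNE top: taken
r0=(-3)+4=1
r0=M[212]=6
r0=6-20=-14
r5=212+4=216
r7=4-1=3
CMP r7, #0  (cmp 3,0)
BNE top: taken
r0=(-14)+4=-10
r0=M[216]=20
r0=20-20=0
r5=216+4=220
r7=3-1=2
CMP r7, #0  (cmp 2,0)
BNE top: taken
r0=0+4=4
r0=M[220]=16
r0=16-20=-4
r5=220+4=224
r7=2-1=1
CMP r7, #0  (cmp 1,0)
BNE top: taken
r0=(-4)+4=0
r0=M[224]=-2
r0=(-2)-20=-22
r5=224+4=228
r7=1-1=0
CMP r7, #0  (cmp 0,0)
BNE top: not taken
STR r0, [220] → M[220]=-22
halt.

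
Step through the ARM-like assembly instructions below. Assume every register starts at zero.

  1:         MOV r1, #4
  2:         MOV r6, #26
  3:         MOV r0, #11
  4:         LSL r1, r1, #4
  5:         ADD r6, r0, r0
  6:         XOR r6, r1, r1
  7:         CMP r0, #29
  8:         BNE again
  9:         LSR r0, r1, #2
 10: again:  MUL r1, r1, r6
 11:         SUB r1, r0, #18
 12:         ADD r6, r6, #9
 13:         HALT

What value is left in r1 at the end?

-7

after MOV r1, #4: r1=4
after MOV r6, #26: r6=26
after MOV r0, #11: r0=11
after LSL r1, r1, #4: r1=4<<4=64
after ADD r6, r0, r0: r6=11+11=22
after XOR r6, r1, r1: r6=64^64=0
CMP r0, #29  (cmp 11,29)
BNE again: taken
after MUL r1, r1, r6: r1=64*0=0
after SUB r1, r0, #18: r1=11-18=-7
after ADD r6, r6, #9: r6=0+9=9
halt.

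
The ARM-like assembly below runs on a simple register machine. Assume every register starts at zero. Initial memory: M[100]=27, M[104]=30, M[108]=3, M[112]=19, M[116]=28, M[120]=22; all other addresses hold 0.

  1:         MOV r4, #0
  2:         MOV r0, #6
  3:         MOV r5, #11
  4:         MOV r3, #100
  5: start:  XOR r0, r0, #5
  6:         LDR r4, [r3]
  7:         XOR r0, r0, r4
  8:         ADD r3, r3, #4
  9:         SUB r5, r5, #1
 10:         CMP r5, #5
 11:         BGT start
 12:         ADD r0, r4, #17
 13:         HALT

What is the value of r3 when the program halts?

r4=0
r0=6
r5=11
r3=100
r0=6^5=3
r4=M[100]=27
r0=3^27=24
r3=100+4=104
r5=11-1=10
CMP r5, #5  (cmp 10,5)
BGT start: taken
r0=24^5=29
r4=M[104]=30
r0=29^30=3
r3=104+4=108
r5=10-1=9
CMP r5, #5  (cmp 9,5)
BGT start: taken
r0=3^5=6
r4=M[108]=3
r0=6^3=5
r3=108+4=112
r5=9-1=8
CMP r5, #5  (cmp 8,5)
BGT start: taken
r0=5^5=0
r4=M[112]=19
r0=0^19=19
r3=112+4=116
r5=8-1=7
CMP r5, #5  (cmp 7,5)
BGT start: taken
r0=19^5=22
r4=M[116]=28
r0=22^28=10
r3=116+4=120
r5=7-1=6
CMP r5, #5  (cmp 6,5)
BGT start: taken
r0=10^5=15
r4=M[120]=22
r0=15^22=25
r3=120+4=124
r5=6-1=5
CMP r5, #5  (cmp 5,5)
BGT start: not taken
r0=22+17=39
halt.

124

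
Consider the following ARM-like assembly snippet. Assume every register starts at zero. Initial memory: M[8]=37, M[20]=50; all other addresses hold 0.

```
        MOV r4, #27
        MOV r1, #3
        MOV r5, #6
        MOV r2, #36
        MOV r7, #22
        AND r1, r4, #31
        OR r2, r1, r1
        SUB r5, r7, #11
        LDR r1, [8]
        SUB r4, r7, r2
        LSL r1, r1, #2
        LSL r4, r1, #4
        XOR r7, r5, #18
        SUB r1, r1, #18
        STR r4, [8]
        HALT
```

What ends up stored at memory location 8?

2368

r4=27
r1=3
r5=6
r2=36
r7=22
r1=27&31=27
r2=27|27=27
r5=22-11=11
r1=M[8]=37
r4=22-27=-5
r1=37<<2=148
r4=148<<4=2368
r7=11^18=25
r1=148-18=130
STR r4, [8] → M[8]=2368
halt.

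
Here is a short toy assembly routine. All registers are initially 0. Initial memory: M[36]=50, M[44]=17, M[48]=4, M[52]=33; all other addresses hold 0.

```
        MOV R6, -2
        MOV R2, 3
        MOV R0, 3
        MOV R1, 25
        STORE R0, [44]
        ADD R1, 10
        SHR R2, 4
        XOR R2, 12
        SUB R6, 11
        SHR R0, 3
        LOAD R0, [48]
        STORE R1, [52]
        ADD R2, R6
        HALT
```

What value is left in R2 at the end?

-1

R6=-2
R2=3
R0=3
R1=25
STORE R0, [44] → M[44]=3
R1=25+10=35
R2=3>>4=0
R2=0^12=12
R6=(-2)-11=-13
R0=3>>3=0
R0=M[48]=4
STORE R1, [52] → M[52]=35
R2=12+(-13)=-1
halt.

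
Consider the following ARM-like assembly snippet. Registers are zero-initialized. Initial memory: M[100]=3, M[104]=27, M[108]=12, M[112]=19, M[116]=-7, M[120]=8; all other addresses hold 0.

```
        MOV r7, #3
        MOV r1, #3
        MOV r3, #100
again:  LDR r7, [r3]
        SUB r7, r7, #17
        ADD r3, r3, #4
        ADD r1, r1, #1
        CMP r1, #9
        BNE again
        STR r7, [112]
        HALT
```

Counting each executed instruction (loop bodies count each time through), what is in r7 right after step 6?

MOV r7, #3 → r7=3
MOV r1, #3 → r1=3
MOV r3, #100 → r3=100
LDR r7, [r3] → r7=M[100]=3
SUB r7, r7, #17 → r7=3-17=-14
ADD r3, r3, #4 → r3=100+4=104
After step 6: r7 = -14.

-14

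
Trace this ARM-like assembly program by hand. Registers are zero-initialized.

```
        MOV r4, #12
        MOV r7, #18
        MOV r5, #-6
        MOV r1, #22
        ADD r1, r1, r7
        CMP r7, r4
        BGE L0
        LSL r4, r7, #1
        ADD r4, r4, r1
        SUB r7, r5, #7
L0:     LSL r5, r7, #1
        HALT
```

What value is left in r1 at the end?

r4=12
r7=18
r5=-6
r1=22
r1=22+18=40
CMP r7, r4  (cmp 18,12)
BGE L0: taken
r5=18<<1=36
halt.

40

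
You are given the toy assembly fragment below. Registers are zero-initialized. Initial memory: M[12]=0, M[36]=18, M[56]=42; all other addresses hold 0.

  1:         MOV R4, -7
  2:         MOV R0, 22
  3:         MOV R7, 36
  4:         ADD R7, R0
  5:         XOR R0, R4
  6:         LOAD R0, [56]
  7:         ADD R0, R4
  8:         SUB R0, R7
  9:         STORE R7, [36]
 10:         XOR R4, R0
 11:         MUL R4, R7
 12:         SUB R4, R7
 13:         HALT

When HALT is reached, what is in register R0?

R4=-7
R0=22
R7=36
R7=36+22=58
R0=22^(-7)=-17
R0=M[56]=42
R0=42+(-7)=35
R0=35-58=-23
STORE R7, [36] → M[36]=58
R4=(-7)^(-23)=16
R4=16*58=928
R4=928-58=870
halt.

-23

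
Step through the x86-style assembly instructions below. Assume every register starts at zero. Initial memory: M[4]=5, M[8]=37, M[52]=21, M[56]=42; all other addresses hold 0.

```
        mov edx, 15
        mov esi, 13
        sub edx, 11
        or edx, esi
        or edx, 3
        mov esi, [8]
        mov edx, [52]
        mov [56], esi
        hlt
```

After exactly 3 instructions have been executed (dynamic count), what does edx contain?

4

edx=15
esi=13
edx=15-11=4
After step 3: edx = 4.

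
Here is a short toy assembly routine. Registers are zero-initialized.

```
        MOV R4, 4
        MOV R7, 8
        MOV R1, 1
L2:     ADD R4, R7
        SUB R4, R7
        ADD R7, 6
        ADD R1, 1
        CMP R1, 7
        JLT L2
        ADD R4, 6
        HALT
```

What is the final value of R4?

R4=4
R7=8
R1=1
R4=4+8=12
R4=12-8=4
R7=8+6=14
R1=1+1=2
CMP R1, 7  (cmp 2,7)
JLT L2: taken
R4=4+14=18
R4=18-14=4
R7=14+6=20
R1=2+1=3
CMP R1, 7  (cmp 3,7)
JLT L2: taken
R4=4+20=24
R4=24-20=4
R7=20+6=26
R1=3+1=4
CMP R1, 7  (cmp 4,7)
JLT L2: taken
R4=4+26=30
R4=30-26=4
R7=26+6=32
R1=4+1=5
CMP R1, 7  (cmp 5,7)
JLT L2: taken
R4=4+32=36
R4=36-32=4
R7=32+6=38
R1=5+1=6
CMP R1, 7  (cmp 6,7)
JLT L2: taken
R4=4+38=42
R4=42-38=4
R7=38+6=44
R1=6+1=7
CMP R1, 7  (cmp 7,7)
JLT L2: not taken
R4=4+6=10
halt.

10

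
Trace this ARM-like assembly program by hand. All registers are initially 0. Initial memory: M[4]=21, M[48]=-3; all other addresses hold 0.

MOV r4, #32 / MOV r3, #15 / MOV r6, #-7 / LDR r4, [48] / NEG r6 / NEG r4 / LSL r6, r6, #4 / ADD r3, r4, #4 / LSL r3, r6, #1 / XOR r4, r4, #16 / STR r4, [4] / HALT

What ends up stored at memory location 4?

after MOV r4, #32: r4=32
after MOV r3, #15: r3=15
after MOV r6, #-7: r6=-7
after LDR r4, [48]: r4=M[48]=-3
after NEG r6: r6=-(-7)=7
after NEG r4: r4=-(-3)=3
after LSL r6, r6, #4: r6=7<<4=112
after ADD r3, r4, #4: r3=3+4=7
after LSL r3, r6, #1: r3=112<<1=224
after XOR r4, r4, #16: r4=3^16=19
STR r4, [4] → M[4]=19
halt.

19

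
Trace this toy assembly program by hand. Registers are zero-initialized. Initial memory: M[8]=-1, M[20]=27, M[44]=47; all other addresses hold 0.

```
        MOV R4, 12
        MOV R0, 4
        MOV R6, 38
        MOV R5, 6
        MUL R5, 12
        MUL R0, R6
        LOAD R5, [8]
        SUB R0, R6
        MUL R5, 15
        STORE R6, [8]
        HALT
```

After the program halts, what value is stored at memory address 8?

38

MOV R4, 12 → R4=12
MOV R0, 4 → R0=4
MOV R6, 38 → R6=38
MOV R5, 6 → R5=6
MUL R5, 12 → R5=6*12=72
MUL R0, R6 → R0=4*38=152
LOAD R5, [8] → R5=M[8]=-1
SUB R0, R6 → R0=152-38=114
MUL R5, 15 → R5=(-1)*15=-15
STORE R6, [8] → M[8]=38
halt.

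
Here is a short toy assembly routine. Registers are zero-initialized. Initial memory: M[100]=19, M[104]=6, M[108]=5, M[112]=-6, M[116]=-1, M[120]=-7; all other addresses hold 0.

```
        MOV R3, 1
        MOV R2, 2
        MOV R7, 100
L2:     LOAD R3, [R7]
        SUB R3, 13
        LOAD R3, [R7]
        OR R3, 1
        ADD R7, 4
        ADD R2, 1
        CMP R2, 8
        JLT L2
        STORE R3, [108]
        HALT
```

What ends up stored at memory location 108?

MOV R3, 1 → R3=1
MOV R2, 2 → R2=2
MOV R7, 100 → R7=100
LOAD R3, [R7] → R3=M[100]=19
SUB R3, 13 → R3=19-13=6
LOAD R3, [R7] → R3=M[100]=19
OR R3, 1 → R3=19|1=19
ADD R7, 4 → R7=100+4=104
ADD R2, 1 → R2=2+1=3
CMP R2, 8  (cmp 3,8)
JLT L2: taken
LOAD R3, [R7] → R3=M[104]=6
SUB R3, 13 → R3=6-13=-7
LOAD R3, [R7] → R3=M[104]=6
OR R3, 1 → R3=6|1=7
ADD R7, 4 → R7=104+4=108
ADD R2, 1 → R2=3+1=4
CMP R2, 8  (cmp 4,8)
JLT L2: taken
LOAD R3, [R7] → R3=M[108]=5
SUB R3, 13 → R3=5-13=-8
LOAD R3, [R7] → R3=M[108]=5
OR R3, 1 → R3=5|1=5
ADD R7, 4 → R7=108+4=112
ADD R2, 1 → R2=4+1=5
CMP R2, 8  (cmp 5,8)
JLT L2: taken
LOAD R3, [R7] → R3=M[112]=-6
SUB R3, 13 → R3=(-6)-13=-19
LOAD R3, [R7] → R3=M[112]=-6
OR R3, 1 → R3=(-6)|1=-5
ADD R7, 4 → R7=112+4=116
ADD R2, 1 → R2=5+1=6
CMP R2, 8  (cmp 6,8)
JLT L2: taken
LOAD R3, [R7] → R3=M[116]=-1
SUB R3, 13 → R3=(-1)-13=-14
LOAD R3, [R7] → R3=M[116]=-1
OR R3, 1 → R3=(-1)|1=-1
ADD R7, 4 → R7=116+4=120
ADD R2, 1 → R2=6+1=7
CMP R2, 8  (cmp 7,8)
JLT L2: taken
LOAD R3, [R7] → R3=M[120]=-7
SUB R3, 13 → R3=(-7)-13=-20
LOAD R3, [R7] → R3=M[120]=-7
OR R3, 1 → R3=(-7)|1=-7
ADD R7, 4 → R7=120+4=124
ADD R2, 1 → R2=7+1=8
CMP R2, 8  (cmp 8,8)
JLT L2: not taken
STORE R3, [108] → M[108]=-7
halt.

-7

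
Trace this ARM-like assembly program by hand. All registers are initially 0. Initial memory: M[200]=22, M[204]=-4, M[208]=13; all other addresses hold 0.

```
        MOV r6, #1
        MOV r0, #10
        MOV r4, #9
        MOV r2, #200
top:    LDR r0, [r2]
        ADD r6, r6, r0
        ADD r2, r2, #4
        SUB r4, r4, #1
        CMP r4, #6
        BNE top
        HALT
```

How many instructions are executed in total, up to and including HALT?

after MOV r6, #1: r6=1
after MOV r0, #10: r0=10
after MOV r4, #9: r4=9
after MOV r2, #200: r2=200
after LDR r0, [r2]: r0=M[200]=22
after ADD r6, r6, r0: r6=1+22=23
after ADD r2, r2, #4: r2=200+4=204
after SUB r4, r4, #1: r4=9-1=8
CMP r4, #6  (cmp 8,6)
BNE top: taken
after LDR r0, [r2]: r0=M[204]=-4
after ADD r6, r6, r0: r6=23+(-4)=19
after ADD r2, r2, #4: r2=204+4=208
after SUB r4, r4, #1: r4=8-1=7
CMP r4, #6  (cmp 7,6)
BNE top: taken
after LDR r0, [r2]: r0=M[208]=13
after ADD r6, r6, r0: r6=19+13=32
after ADD r2, r2, #4: r2=208+4=212
after SUB r4, r4, #1: r4=7-1=6
CMP r4, #6  (cmp 6,6)
BNE top: not taken
halt.
Total executed instructions: 23.

23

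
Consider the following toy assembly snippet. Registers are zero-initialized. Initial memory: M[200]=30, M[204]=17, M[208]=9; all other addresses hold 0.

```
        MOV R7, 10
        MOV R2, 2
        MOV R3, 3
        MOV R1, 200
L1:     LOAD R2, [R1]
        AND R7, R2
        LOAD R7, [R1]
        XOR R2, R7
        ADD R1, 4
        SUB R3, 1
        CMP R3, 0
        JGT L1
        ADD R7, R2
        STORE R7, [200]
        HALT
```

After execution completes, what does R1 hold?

R7=10
R2=2
R3=3
R1=200
R2=M[200]=30
R7=10&30=10
R7=M[200]=30
R2=30^30=0
R1=200+4=204
R3=3-1=2
CMP R3, 0  (cmp 2,0)
JGT L1: taken
R2=M[204]=17
R7=30&17=16
R7=M[204]=17
R2=17^17=0
R1=204+4=208
R3=2-1=1
CMP R3, 0  (cmp 1,0)
JGT L1: taken
R2=M[208]=9
R7=17&9=1
R7=M[208]=9
R2=9^9=0
R1=208+4=212
R3=1-1=0
CMP R3, 0  (cmp 0,0)
JGT L1: not taken
R7=9+0=9
STORE R7, [200] → M[200]=9
halt.

212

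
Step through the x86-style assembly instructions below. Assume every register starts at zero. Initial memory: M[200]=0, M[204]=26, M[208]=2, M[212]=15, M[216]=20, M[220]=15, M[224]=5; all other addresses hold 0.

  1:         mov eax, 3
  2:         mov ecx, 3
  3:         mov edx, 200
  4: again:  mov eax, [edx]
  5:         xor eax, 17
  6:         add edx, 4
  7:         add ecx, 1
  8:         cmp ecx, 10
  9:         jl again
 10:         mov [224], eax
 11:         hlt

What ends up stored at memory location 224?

after mov eax, 3: eax=3
after mov ecx, 3: ecx=3
after mov edx, 200: edx=200
after mov eax, [edx]: eax=M[200]=0
after xor eax, 17: eax=0^17=17
after add edx, 4: edx=200+4=204
after add ecx, 1: ecx=3+1=4
cmp ecx, 10  (cmp 4,10)
jl again: taken
after mov eax, [edx]: eax=M[204]=26
after xor eax, 17: eax=26^17=11
after add edx, 4: edx=204+4=208
after add ecx, 1: ecx=4+1=5
cmp ecx, 10  (cmp 5,10)
jl again: taken
after mov eax, [edx]: eax=M[208]=2
after xor eax, 17: eax=2^17=19
after add edx, 4: edx=208+4=212
after add ecx, 1: ecx=5+1=6
cmp ecx, 10  (cmp 6,10)
jl again: taken
after mov eax, [edx]: eax=M[212]=15
after xor eax, 17: eax=15^17=30
after add edx, 4: edx=212+4=216
after add ecx, 1: ecx=6+1=7
cmp ecx, 10  (cmp 7,10)
jl again: taken
after mov eax, [edx]: eax=M[216]=20
after xor eax, 17: eax=20^17=5
after add edx, 4: edx=216+4=220
after add ecx, 1: ecx=7+1=8
cmp ecx, 10  (cmp 8,10)
jl again: taken
after mov eax, [edx]: eax=M[220]=15
after xor eax, 17: eax=15^17=30
after add edx, 4: edx=220+4=224
after add ecx, 1: ecx=8+1=9
cmp ecx, 10  (cmp 9,10)
jl again: taken
after mov eax, [edx]: eax=M[224]=5
after xor eax, 17: eax=5^17=20
after add edx, 4: edx=224+4=228
after add ecx, 1: ecx=9+1=10
cmp ecx, 10  (cmp 10,10)
jl again: not taken
mov [224], eax → M[224]=20
halt.

20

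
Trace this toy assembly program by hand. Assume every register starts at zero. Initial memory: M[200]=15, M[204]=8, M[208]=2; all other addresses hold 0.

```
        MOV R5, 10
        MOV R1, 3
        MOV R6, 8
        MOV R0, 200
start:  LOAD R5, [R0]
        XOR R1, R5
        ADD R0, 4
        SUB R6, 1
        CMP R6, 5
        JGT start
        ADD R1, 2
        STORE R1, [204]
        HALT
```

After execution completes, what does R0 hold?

212

R5=10
R1=3
R6=8
R0=200
R5=M[200]=15
R1=3^15=12
R0=200+4=204
R6=8-1=7
CMP R6, 5  (cmp 7,5)
JGT start: taken
R5=M[204]=8
R1=12^8=4
R0=204+4=208
R6=7-1=6
CMP R6, 5  (cmp 6,5)
JGT start: taken
R5=M[208]=2
R1=4^2=6
R0=208+4=212
R6=6-1=5
CMP R6, 5  (cmp 5,5)
JGT start: not taken
R1=6+2=8
STORE R1, [204] → M[204]=8
halt.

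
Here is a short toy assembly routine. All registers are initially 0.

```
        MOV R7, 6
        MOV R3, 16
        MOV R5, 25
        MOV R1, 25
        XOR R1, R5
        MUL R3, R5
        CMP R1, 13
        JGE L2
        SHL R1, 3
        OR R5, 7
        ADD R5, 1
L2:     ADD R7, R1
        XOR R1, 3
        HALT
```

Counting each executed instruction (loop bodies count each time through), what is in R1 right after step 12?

R7=6
R3=16
R5=25
R1=25
R1=25^25=0
R3=16*25=400
CMP R1, 13  (cmp 0,13)
JGE L2: not taken
R1=0<<3=0
R5=25|7=31
R5=31+1=32
R7=6+0=6
After step 12: R1 = 0.

0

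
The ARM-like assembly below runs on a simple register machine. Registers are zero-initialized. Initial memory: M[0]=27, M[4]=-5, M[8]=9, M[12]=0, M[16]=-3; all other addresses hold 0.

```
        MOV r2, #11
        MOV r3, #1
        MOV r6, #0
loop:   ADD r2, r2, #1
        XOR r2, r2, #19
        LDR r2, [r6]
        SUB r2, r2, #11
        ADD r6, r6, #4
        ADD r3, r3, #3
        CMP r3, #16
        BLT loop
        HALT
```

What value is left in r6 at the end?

20

MOV r2, #11 → r2=11
MOV r3, #1 → r3=1
MOV r6, #0 → r6=0
ADD r2, r2, #1 → r2=11+1=12
XOR r2, r2, #19 → r2=12^19=31
LDR r2, [r6] → r2=M[0]=27
SUB r2, r2, #11 → r2=27-11=16
ADD r6, r6, #4 → r6=0+4=4
ADD r3, r3, #3 → r3=1+3=4
CMP r3, #16  (cmp 4,16)
BLT loop: taken
ADD r2, r2, #1 → r2=16+1=17
XOR r2, r2, #19 → r2=17^19=2
LDR r2, [r6] → r2=M[4]=-5
SUB r2, r2, #11 → r2=(-5)-11=-16
ADD r6, r6, #4 → r6=4+4=8
ADD r3, r3, #3 → r3=4+3=7
CMP r3, #16  (cmp 7,16)
BLT loop: taken
ADD r2, r2, #1 → r2=(-16)+1=-15
XOR r2, r2, #19 → r2=(-15)^19=-30
LDR r2, [r6] → r2=M[8]=9
SUB r2, r2, #11 → r2=9-11=-2
ADD r6, r6, #4 → r6=8+4=12
ADD r3, r3, #3 → r3=7+3=10
CMP r3, #16  (cmp 10,16)
BLT loop: taken
ADD r2, r2, #1 → r2=(-2)+1=-1
XOR r2, r2, #19 → r2=(-1)^19=-20
LDR r2, [r6] → r2=M[12]=0
SUB r2, r2, #11 → r2=0-11=-11
ADD r6, r6, #4 → r6=12+4=16
ADD r3, r3, #3 → r3=10+3=13
CMP r3, #16  (cmp 13,16)
BLT loop: taken
ADD r2, r2, #1 → r2=(-11)+1=-10
XOR r2, r2, #19 → r2=(-10)^19=-27
LDR r2, [r6] → r2=M[16]=-3
SUB r2, r2, #11 → r2=(-3)-11=-14
ADD r6, r6, #4 → r6=16+4=20
ADD r3, r3, #3 → r3=13+3=16
CMP r3, #16  (cmp 16,16)
BLT loop: not taken
halt.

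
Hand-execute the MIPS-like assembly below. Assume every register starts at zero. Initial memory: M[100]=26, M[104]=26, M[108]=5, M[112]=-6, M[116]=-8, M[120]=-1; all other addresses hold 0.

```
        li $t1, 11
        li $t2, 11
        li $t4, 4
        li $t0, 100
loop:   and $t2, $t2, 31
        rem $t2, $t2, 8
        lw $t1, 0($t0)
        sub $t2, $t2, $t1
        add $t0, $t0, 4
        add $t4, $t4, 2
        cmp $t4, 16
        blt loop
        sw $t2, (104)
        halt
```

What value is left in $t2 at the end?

after li $t1, 11: $t1=11
after li $t2, 11: $t2=11
after li $t4, 4: $t4=4
after li $t0, 100: $t0=100
after and $t2, $t2, 31: $t2=11&31=11
after rem $t2, $t2, 8: $t2=11%8=3
after lw $t1, 0($t0): $t1=M[100]=26
after sub $t2, $t2, $t1: $t2=3-26=-23
after add $t0, $t0, 4: $t0=100+4=104
after add $t4, $t4, 2: $t4=4+2=6
cmp $t4, 16  (cmp 6,16)
blt loop: taken
after and $t2, $t2, 31: $t2=(-23)&31=9
after rem $t2, $t2, 8: $t2=9%8=1
after lw $t1, 0($t0): $t1=M[104]=26
after sub $t2, $t2, $t1: $t2=1-26=-25
after add $t0, $t0, 4: $t0=104+4=108
after add $t4, $t4, 2: $t4=6+2=8
cmp $t4, 16  (cmp 8,16)
blt loop: taken
after and $t2, $t2, 31: $t2=(-25)&31=7
after rem $t2, $t2, 8: $t2=7%8=7
after lw $t1, 0($t0): $t1=M[108]=5
after sub $t2, $t2, $t1: $t2=7-5=2
after add $t0, $t0, 4: $t0=108+4=112
after add $t4, $t4, 2: $t4=8+2=10
cmp $t4, 16  (cmp 10,16)
blt loop: taken
after and $t2, $t2, 31: $t2=2&31=2
after rem $t2, $t2, 8: $t2=2%8=2
after lw $t1, 0($t0): $t1=M[112]=-6
after sub $t2, $t2, $t1: $t2=2-(-6)=8
after add $t0, $t0, 4: $t0=112+4=116
after add $t4, $t4, 2: $t4=10+2=12
cmp $t4, 16  (cmp 12,16)
blt loop: taken
after and $t2, $t2, 31: $t2=8&31=8
after rem $t2, $t2, 8: $t2=8%8=0
after lw $t1, 0($t0): $t1=M[116]=-8
after sub $t2, $t2, $t1: $t2=0-(-8)=8
after add $t0, $t0, 4: $t0=116+4=120
after add $t4, $t4, 2: $t4=12+2=14
cmp $t4, 16  (cmp 14,16)
blt loop: taken
after and $t2, $t2, 31: $t2=8&31=8
after rem $t2, $t2, 8: $t2=8%8=0
after lw $t1, 0($t0): $t1=M[120]=-1
after sub $t2, $t2, $t1: $t2=0-(-1)=1
after add $t0, $t0, 4: $t0=120+4=124
after add $t4, $t4, 2: $t4=14+2=16
cmp $t4, 16  (cmp 16,16)
blt loop: not taken
sw $t2, (104) → M[104]=1
halt.

1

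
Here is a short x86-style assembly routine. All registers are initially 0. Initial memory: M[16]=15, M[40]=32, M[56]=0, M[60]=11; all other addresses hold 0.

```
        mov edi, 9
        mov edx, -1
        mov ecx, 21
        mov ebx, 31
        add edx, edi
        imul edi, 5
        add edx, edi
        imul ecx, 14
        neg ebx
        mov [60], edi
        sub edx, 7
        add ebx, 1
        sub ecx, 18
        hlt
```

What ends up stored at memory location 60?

mov edi, 9 → edi=9
mov edx, -1 → edx=-1
mov ecx, 21 → ecx=21
mov ebx, 31 → ebx=31
add edx, edi → edx=(-1)+9=8
imul edi, 5 → edi=9*5=45
add edx, edi → edx=8+45=53
imul ecx, 14 → ecx=21*14=294
neg ebx → ebx=-(31)=-31
mov [60], edi → M[60]=45
sub edx, 7 → edx=53-7=46
add ebx, 1 → ebx=(-31)+1=-30
sub ecx, 18 → ecx=294-18=276
halt.

45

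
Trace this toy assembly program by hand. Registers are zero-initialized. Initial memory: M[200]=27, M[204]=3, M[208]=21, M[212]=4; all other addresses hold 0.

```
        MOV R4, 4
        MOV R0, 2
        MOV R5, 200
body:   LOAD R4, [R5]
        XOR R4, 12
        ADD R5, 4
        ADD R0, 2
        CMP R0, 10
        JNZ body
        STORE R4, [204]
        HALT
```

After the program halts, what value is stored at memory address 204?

8

R4=4
R0=2
R5=200
R4=M[200]=27
R4=27^12=23
R5=200+4=204
R0=2+2=4
CMP R0, 10  (cmp 4,10)
JNZ body: taken
R4=M[204]=3
R4=3^12=15
R5=204+4=208
R0=4+2=6
CMP R0, 10  (cmp 6,10)
JNZ body: taken
R4=M[208]=21
R4=21^12=25
R5=208+4=212
R0=6+2=8
CMP R0, 10  (cmp 8,10)
JNZ body: taken
R4=M[212]=4
R4=4^12=8
R5=212+4=216
R0=8+2=10
CMP R0, 10  (cmp 10,10)
JNZ body: not taken
STORE R4, [204] → M[204]=8
halt.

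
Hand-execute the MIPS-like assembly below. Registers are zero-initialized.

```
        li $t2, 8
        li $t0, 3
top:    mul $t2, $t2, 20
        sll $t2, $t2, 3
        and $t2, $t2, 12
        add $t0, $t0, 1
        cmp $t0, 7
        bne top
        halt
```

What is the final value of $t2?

li $t2, 8 → $t2=8
li $t0, 3 → $t0=3
mul $t2, $t2, 20 → $t2=8*20=160
sll $t2, $t2, 3 → $t2=160<<3=1280
and $t2, $t2, 12 → $t2=1280&12=0
add $t0, $t0, 1 → $t0=3+1=4
cmp $t0, 7  (cmp 4,7)
bne top: taken
mul $t2, $t2, 20 → $t2=0*20=0
sll $t2, $t2, 3 → $t2=0<<3=0
and $t2, $t2, 12 → $t2=0&12=0
add $t0, $t0, 1 → $t0=4+1=5
cmp $t0, 7  (cmp 5,7)
bne top: taken
mul $t2, $t2, 20 → $t2=0*20=0
sll $t2, $t2, 3 → $t2=0<<3=0
and $t2, $t2, 12 → $t2=0&12=0
add $t0, $t0, 1 → $t0=5+1=6
cmp $t0, 7  (cmp 6,7)
bne top: taken
mul $t2, $t2, 20 → $t2=0*20=0
sll $t2, $t2, 3 → $t2=0<<3=0
and $t2, $t2, 12 → $t2=0&12=0
add $t0, $t0, 1 → $t0=6+1=7
cmp $t0, 7  (cmp 7,7)
bne top: not taken
halt.

0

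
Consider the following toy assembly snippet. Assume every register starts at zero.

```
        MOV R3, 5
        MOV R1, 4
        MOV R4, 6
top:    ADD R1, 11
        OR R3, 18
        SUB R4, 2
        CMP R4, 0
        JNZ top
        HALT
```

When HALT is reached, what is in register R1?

37

after MOV R3, 5: R3=5
after MOV R1, 4: R1=4
after MOV R4, 6: R4=6
after ADD R1, 11: R1=4+11=15
after OR R3, 18: R3=5|18=23
after SUB R4, 2: R4=6-2=4
CMP R4, 0  (cmp 4,0)
JNZ top: taken
after ADD R1, 11: R1=15+11=26
after OR R3, 18: R3=23|18=23
after SUB R4, 2: R4=4-2=2
CMP R4, 0  (cmp 2,0)
JNZ top: taken
after ADD R1, 11: R1=26+11=37
after OR R3, 18: R3=23|18=23
after SUB R4, 2: R4=2-2=0
CMP R4, 0  (cmp 0,0)
JNZ top: not taken
halt.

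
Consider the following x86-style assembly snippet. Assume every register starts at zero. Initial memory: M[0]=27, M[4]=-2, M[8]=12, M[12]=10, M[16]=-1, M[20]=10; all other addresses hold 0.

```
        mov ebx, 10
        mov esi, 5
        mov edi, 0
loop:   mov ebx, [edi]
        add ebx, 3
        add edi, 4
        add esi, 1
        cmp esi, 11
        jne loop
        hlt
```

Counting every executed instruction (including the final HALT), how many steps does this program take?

ebx=10
esi=5
edi=0
ebx=M[0]=27
ebx=27+3=30
edi=0+4=4
esi=5+1=6
cmp esi, 11  (cmp 6,11)
jne loop: taken
ebx=M[4]=-2
ebx=(-2)+3=1
edi=4+4=8
esi=6+1=7
cmp esi, 11  (cmp 7,11)
jne loop: taken
ebx=M[8]=12
ebx=12+3=15
edi=8+4=12
esi=7+1=8
cmp esi, 11  (cmp 8,11)
jne loop: taken
ebx=M[12]=10
ebx=10+3=13
edi=12+4=16
esi=8+1=9
cmp esi, 11  (cmp 9,11)
jne loop: taken
ebx=M[16]=-1
ebx=(-1)+3=2
edi=16+4=20
esi=9+1=10
cmp esi, 11  (cmp 10,11)
jne loop: taken
ebx=M[20]=10
ebx=10+3=13
edi=20+4=24
esi=10+1=11
cmp esi, 11  (cmp 11,11)
jne loop: not taken
halt.
Total executed instructions: 40.

40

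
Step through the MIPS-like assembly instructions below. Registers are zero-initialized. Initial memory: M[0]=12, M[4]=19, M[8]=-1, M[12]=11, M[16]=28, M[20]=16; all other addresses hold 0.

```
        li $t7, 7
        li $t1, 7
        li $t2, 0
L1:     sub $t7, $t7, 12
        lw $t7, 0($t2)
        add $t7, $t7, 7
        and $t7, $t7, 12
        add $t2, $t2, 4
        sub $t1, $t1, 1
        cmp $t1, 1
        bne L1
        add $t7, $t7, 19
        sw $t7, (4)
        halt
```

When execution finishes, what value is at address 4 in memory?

after li $t7, 7: $t7=7
after li $t1, 7: $t1=7
after li $t2, 0: $t2=0
after sub $t7, $t7, 12: $t7=7-12=-5
after lw $t7, 0($t2): $t7=M[0]=12
after add $t7, $t7, 7: $t7=12+7=19
after and $t7, $t7, 12: $t7=19&12=0
after add $t2, $t2, 4: $t2=0+4=4
after sub $t1, $t1, 1: $t1=7-1=6
cmp $t1, 1  (cmp 6,1)
bne L1: taken
after sub $t7, $t7, 12: $t7=0-12=-12
after lw $t7, 0($t2): $t7=M[4]=19
after add $t7, $t7, 7: $t7=19+7=26
after and $t7, $t7, 12: $t7=26&12=8
after add $t2, $t2, 4: $t2=4+4=8
after sub $t1, $t1, 1: $t1=6-1=5
cmp $t1, 1  (cmp 5,1)
bne L1: taken
after sub $t7, $t7, 12: $t7=8-12=-4
after lw $t7, 0($t2): $t7=M[8]=-1
after add $t7, $t7, 7: $t7=(-1)+7=6
after and $t7, $t7, 12: $t7=6&12=4
after add $t2, $t2, 4: $t2=8+4=12
after sub $t1, $t1, 1: $t1=5-1=4
cmp $t1, 1  (cmp 4,1)
bne L1: taken
after sub $t7, $t7, 12: $t7=4-12=-8
after lw $t7, 0($t2): $t7=M[12]=11
after add $t7, $t7, 7: $t7=11+7=18
after and $t7, $t7, 12: $t7=18&12=0
after add $t2, $t2, 4: $t2=12+4=16
after sub $t1, $t1, 1: $t1=4-1=3
cmp $t1, 1  (cmp 3,1)
bne L1: taken
after sub $t7, $t7, 12: $t7=0-12=-12
after lw $t7, 0($t2): $t7=M[16]=28
after add $t7, $t7, 7: $t7=28+7=35
after and $t7, $t7, 12: $t7=35&12=0
after add $t2, $t2, 4: $t2=16+4=20
after sub $t1, $t1, 1: $t1=3-1=2
cmp $t1, 1  (cmp 2,1)
bne L1: taken
after sub $t7, $t7, 12: $t7=0-12=-12
after lw $t7, 0($t2): $t7=M[20]=16
after add $t7, $t7, 7: $t7=16+7=23
after and $t7, $t7, 12: $t7=23&12=4
after add $t2, $t2, 4: $t2=20+4=24
after sub $t1, $t1, 1: $t1=2-1=1
cmp $t1, 1  (cmp 1,1)
bne L1: not taken
after add $t7, $t7, 19: $t7=4+19=23
sw $t7, (4) → M[4]=23
halt.

23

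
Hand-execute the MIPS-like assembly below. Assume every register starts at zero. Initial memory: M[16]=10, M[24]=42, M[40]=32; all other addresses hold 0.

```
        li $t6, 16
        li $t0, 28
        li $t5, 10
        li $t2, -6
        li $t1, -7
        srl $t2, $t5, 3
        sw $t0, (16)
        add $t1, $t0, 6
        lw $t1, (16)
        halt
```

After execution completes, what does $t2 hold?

after li $t6, 16: $t6=16
after li $t0, 28: $t0=28
after li $t5, 10: $t5=10
after li $t2, -6: $t2=-6
after li $t1, -7: $t1=-7
after srl $t2, $t5, 3: $t2=10>>3=1
sw $t0, (16) → M[16]=28
after add $t1, $t0, 6: $t1=28+6=34
after lw $t1, (16): $t1=M[16]=28
halt.

1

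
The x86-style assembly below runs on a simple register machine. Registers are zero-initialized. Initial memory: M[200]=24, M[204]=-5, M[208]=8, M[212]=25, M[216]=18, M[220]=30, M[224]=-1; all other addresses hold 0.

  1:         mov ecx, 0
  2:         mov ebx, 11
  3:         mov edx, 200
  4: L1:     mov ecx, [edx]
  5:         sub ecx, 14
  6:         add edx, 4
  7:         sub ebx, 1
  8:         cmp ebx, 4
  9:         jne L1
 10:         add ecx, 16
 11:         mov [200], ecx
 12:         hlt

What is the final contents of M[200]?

1

mov ecx, 0 → ecx=0
mov ebx, 11 → ebx=11
mov edx, 200 → edx=200
mov ecx, [edx] → ecx=M[200]=24
sub ecx, 14 → ecx=24-14=10
add edx, 4 → edx=200+4=204
sub ebx, 1 → ebx=11-1=10
cmp ebx, 4  (cmp 10,4)
jne L1: taken
mov ecx, [edx] → ecx=M[204]=-5
sub ecx, 14 → ecx=(-5)-14=-19
add edx, 4 → edx=204+4=208
sub ebx, 1 → ebx=10-1=9
cmp ebx, 4  (cmp 9,4)
jne L1: taken
mov ecx, [edx] → ecx=M[208]=8
sub ecx, 14 → ecx=8-14=-6
add edx, 4 → edx=208+4=212
sub ebx, 1 → ebx=9-1=8
cmp ebx, 4  (cmp 8,4)
jne L1: taken
mov ecx, [edx] → ecx=M[212]=25
sub ecx, 14 → ecx=25-14=11
add edx, 4 → edx=212+4=216
sub ebx, 1 → ebx=8-1=7
cmp ebx, 4  (cmp 7,4)
jne L1: taken
mov ecx, [edx] → ecx=M[216]=18
sub ecx, 14 → ecx=18-14=4
add edx, 4 → edx=216+4=220
sub ebx, 1 → ebx=7-1=6
cmp ebx, 4  (cmp 6,4)
jne L1: taken
mov ecx, [edx] → ecx=M[220]=30
sub ecx, 14 → ecx=30-14=16
add edx, 4 → edx=220+4=224
sub ebx, 1 → ebx=6-1=5
cmp ebx, 4  (cmp 5,4)
jne L1: taken
mov ecx, [edx] → ecx=M[224]=-1
sub ecx, 14 → ecx=(-1)-14=-15
add edx, 4 → edx=224+4=228
sub ebx, 1 → ebx=5-1=4
cmp ebx, 4  (cmp 4,4)
jne L1: not taken
add ecx, 16 → ecx=(-15)+16=1
mov [200], ecx → M[200]=1
halt.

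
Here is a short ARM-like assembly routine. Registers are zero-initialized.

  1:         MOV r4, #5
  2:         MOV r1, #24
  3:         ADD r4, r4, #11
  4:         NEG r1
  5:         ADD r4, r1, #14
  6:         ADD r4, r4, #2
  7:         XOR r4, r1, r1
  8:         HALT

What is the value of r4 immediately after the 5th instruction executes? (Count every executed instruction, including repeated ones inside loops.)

-10

MOV r4, #5 → r4=5
MOV r1, #24 → r1=24
ADD r4, r4, #11 → r4=5+11=16
NEG r1 → r1=-(24)=-24
ADD r4, r1, #14 → r4=(-24)+14=-10
After step 5: r4 = -10.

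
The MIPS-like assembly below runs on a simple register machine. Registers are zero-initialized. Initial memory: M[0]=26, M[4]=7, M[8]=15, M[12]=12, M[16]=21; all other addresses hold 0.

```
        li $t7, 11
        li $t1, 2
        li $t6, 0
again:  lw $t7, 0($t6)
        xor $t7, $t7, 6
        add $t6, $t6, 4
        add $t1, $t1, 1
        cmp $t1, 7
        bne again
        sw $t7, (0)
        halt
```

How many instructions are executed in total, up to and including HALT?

35

$t7=11
$t1=2
$t6=0
$t7=M[0]=26
$t7=26^6=28
$t6=0+4=4
$t1=2+1=3
cmp $t1, 7  (cmp 3,7)
bne again: taken
$t7=M[4]=7
$t7=7^6=1
$t6=4+4=8
$t1=3+1=4
cmp $t1, 7  (cmp 4,7)
bne again: taken
$t7=M[8]=15
$t7=15^6=9
$t6=8+4=12
$t1=4+1=5
cmp $t1, 7  (cmp 5,7)
bne again: taken
$t7=M[12]=12
$t7=12^6=10
$t6=12+4=16
$t1=5+1=6
cmp $t1, 7  (cmp 6,7)
bne again: taken
$t7=M[16]=21
$t7=21^6=19
$t6=16+4=20
$t1=6+1=7
cmp $t1, 7  (cmp 7,7)
bne again: not taken
sw $t7, (0) → M[0]=19
halt.
Total executed instructions: 35.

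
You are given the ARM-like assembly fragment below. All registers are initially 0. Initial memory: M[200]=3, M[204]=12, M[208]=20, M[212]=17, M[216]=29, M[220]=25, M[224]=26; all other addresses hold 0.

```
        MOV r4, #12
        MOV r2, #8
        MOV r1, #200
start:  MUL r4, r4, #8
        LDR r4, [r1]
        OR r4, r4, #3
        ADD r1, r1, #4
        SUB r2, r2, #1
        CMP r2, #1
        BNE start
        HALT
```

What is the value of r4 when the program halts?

27

after MOV r4, #12: r4=12
after MOV r2, #8: r2=8
after MOV r1, #200: r1=200
after MUL r4, r4, #8: r4=12*8=96
after LDR r4, [r1]: r4=M[200]=3
after OR r4, r4, #3: r4=3|3=3
after ADD r1, r1, #4: r1=200+4=204
after SUB r2, r2, #1: r2=8-1=7
CMP r2, #1  (cmp 7,1)
BNE start: taken
after MUL r4, r4, #8: r4=3*8=24
after LDR r4, [r1]: r4=M[204]=12
after OR r4, r4, #3: r4=12|3=15
after ADD r1, r1, #4: r1=204+4=208
after SUB r2, r2, #1: r2=7-1=6
CMP r2, #1  (cmp 6,1)
BNE start: taken
after MUL r4, r4, #8: r4=15*8=120
after LDR r4, [r1]: r4=M[208]=20
after OR r4, r4, #3: r4=20|3=23
after ADD r1, r1, #4: r1=208+4=212
after SUB r2, r2, #1: r2=6-1=5
CMP r2, #1  (cmp 5,1)
BNE start: taken
after MUL r4, r4, #8: r4=23*8=184
after LDR r4, [r1]: r4=M[212]=17
after OR r4, r4, #3: r4=17|3=19
after ADD r1, r1, #4: r1=212+4=216
after SUB r2, r2, #1: r2=5-1=4
CMP r2, #1  (cmp 4,1)
BNE start: taken
after MUL r4, r4, #8: r4=19*8=152
after LDR r4, [r1]: r4=M[216]=29
after OR r4, r4, #3: r4=29|3=31
after ADD r1, r1, #4: r1=216+4=220
after SUB r2, r2, #1: r2=4-1=3
CMP r2, #1  (cmp 3,1)
BNE start: taken
after MUL r4, r4, #8: r4=31*8=248
after LDR r4, [r1]: r4=M[220]=25
after OR r4, r4, #3: r4=25|3=27
after ADD r1, r1, #4: r1=220+4=224
after SUB r2, r2, #1: r2=3-1=2
CMP r2, #1  (cmp 2,1)
BNE start: taken
after MUL r4, r4, #8: r4=27*8=216
after LDR r4, [r1]: r4=M[224]=26
after OR r4, r4, #3: r4=26|3=27
after ADD r1, r1, #4: r1=224+4=228
after SUB r2, r2, #1: r2=2-1=1
CMP r2, #1  (cmp 1,1)
BNE start: not taken
halt.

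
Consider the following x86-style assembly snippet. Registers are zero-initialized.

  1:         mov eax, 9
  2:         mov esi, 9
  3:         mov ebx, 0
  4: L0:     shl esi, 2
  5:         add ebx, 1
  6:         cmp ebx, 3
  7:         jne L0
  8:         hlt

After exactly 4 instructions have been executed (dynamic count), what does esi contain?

eax=9
esi=9
ebx=0
esi=9<<2=36
After step 4: esi = 36.

36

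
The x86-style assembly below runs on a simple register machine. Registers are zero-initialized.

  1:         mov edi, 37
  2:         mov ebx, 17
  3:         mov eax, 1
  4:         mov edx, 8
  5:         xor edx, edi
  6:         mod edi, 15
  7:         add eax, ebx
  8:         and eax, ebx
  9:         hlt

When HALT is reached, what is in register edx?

mov edi, 37 → edi=37
mov ebx, 17 → ebx=17
mov eax, 1 → eax=1
mov edx, 8 → edx=8
xor edx, edi → edx=8^37=45
mod edi, 15 → edi=37%15=7
add eax, ebx → eax=1+17=18
and eax, ebx → eax=18&17=16
halt.

45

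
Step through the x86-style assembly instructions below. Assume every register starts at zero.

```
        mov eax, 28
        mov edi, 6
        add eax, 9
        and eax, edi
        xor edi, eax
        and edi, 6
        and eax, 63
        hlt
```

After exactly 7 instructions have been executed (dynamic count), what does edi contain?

2

after mov eax, 28: eax=28
after mov edi, 6: edi=6
after add eax, 9: eax=28+9=37
after and eax, edi: eax=37&6=4
after xor edi, eax: edi=6^4=2
after and edi, 6: edi=2&6=2
after and eax, 63: eax=4&63=4
After step 7: edi = 2.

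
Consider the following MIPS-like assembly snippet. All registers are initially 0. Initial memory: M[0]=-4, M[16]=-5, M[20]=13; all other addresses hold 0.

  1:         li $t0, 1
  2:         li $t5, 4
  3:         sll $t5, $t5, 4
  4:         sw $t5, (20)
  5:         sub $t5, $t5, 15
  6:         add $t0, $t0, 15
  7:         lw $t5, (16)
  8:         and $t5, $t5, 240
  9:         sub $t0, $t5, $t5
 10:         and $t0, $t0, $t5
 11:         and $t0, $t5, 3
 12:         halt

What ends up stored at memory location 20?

after li $t0, 1: $t0=1
after li $t5, 4: $t5=4
after sll $t5, $t5, 4: $t5=4<<4=64
sw $t5, (20) → M[20]=64
after sub $t5, $t5, 15: $t5=64-15=49
after add $t0, $t0, 15: $t0=1+15=16
after lw $t5, (16): $t5=M[16]=-5
after and $t5, $t5, 240: $t5=(-5)&240=240
after sub $t0, $t5, $t5: $t0=240-240=0
after and $t0, $t0, $t5: $t0=0&240=0
after and $t0, $t5, 3: $t0=240&3=0
halt.

64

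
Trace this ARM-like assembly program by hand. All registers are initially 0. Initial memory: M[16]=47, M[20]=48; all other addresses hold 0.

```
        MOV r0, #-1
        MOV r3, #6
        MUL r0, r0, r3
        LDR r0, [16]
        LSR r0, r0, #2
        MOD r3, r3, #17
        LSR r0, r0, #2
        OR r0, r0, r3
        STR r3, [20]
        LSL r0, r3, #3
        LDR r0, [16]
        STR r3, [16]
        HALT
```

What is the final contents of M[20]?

r0=-1
r3=6
r0=(-1)*6=-6
r0=M[16]=47
r0=47>>2=11
r3=6%17=6
r0=11>>2=2
r0=2|6=6
STR r3, [20] → M[20]=6
r0=6<<3=48
r0=M[16]=47
STR r3, [16] → M[16]=6
halt.

6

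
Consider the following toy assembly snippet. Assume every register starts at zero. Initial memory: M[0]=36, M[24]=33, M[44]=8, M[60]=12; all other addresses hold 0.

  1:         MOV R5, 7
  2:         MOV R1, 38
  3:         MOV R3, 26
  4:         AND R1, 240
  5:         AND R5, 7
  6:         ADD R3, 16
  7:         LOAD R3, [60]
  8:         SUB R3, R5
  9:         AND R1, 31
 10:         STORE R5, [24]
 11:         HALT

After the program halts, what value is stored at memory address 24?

7

MOV R5, 7 → R5=7
MOV R1, 38 → R1=38
MOV R3, 26 → R3=26
AND R1, 240 → R1=38&240=32
AND R5, 7 → R5=7&7=7
ADD R3, 16 → R3=26+16=42
LOAD R3, [60] → R3=M[60]=12
SUB R3, R5 → R3=12-7=5
AND R1, 31 → R1=32&31=0
STORE R5, [24] → M[24]=7
halt.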